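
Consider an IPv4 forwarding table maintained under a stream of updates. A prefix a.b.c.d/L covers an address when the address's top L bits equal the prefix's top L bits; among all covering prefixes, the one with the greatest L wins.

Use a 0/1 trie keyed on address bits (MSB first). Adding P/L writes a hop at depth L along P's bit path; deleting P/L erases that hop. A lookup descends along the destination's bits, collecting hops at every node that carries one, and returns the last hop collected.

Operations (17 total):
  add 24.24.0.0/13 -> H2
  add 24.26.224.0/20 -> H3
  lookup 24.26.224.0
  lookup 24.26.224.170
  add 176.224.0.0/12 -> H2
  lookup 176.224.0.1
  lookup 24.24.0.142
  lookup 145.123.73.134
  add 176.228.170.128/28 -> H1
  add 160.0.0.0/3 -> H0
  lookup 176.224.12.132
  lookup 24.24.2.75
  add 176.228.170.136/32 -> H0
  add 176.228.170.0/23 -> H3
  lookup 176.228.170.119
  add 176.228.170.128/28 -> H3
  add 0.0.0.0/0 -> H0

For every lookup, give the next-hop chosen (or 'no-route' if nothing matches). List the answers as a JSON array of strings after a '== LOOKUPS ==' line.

Trace:
  + 24.24.0.0/13 (H2) depth=13
  + 24.26.224.0/20 (H3) depth=20
  lookup 24.26.224.0: bits 00011000000110101110 walk d0:-→d1:-→d2:-→d3:-→d4:-→d5:-→d6:-→d7:-→d8:-→d9:-→d10:-→d11:-→d12:-→d13:H2→d14:-→d15:-→d16:-→d17:-→d18:-→d19:-→d20:H3 -> H3
  lookup 24.26.224.170: bits 00011000000110101110 walk d0:-→d1:-→d2:-→d3:-→d4:-→d5:-→d6:-→d7:-→d8:-→d9:-→d10:-→d11:-→d12:-→d13:H2→d14:-→d15:-→d16:-→d17:-→d18:-→d19:-→d20:H3 -> H3
  + 176.224.0.0/12 (H2) depth=12
  lookup 176.224.0.1: bits 101100001110 walk d0:-→d1:-→d2:-→d3:-→d4:-→d5:-→d6:-→d7:-→d8:-→d9:-→d10:-→d11:-→d12:H2 -> H2
  lookup 24.24.0.142: bits 00011000000110 walk d0:-→d1:-→d2:-→d3:-→d4:-→d5:-→d6:-→d7:-→d8:-→d9:-→d10:-→d11:-→d12:-→d13:H2→d14:- -> H2
  lookup 145.123.73.134: bits 10 walk d0:-→d1:-→d2:- -> no-route
  + 176.228.170.128/28 (H1) depth=28
  + 160.0.0.0/3 (H0) depth=3
  lookup 176.224.12.132: bits 1011000011100 walk d0:-→d1:-→d2:-→d3:H0→d4:-→d5:-→d6:-→d7:-→d8:-→d9:-→d10:-→d11:-→d12:H2→d13:- -> H2
  lookup 24.24.2.75: bits 00011000000110 walk d0:-→d1:-→d2:-→d3:-→d4:-→d5:-→d6:-→d7:-→d8:-→d9:-→d10:-→d11:-→d12:-→d13:H2→d14:- -> H2
  + 176.228.170.136/32 (H0) depth=32
  + 176.228.170.0/23 (H3) depth=23
  lookup 176.228.170.119: bits 101100001110010010101010 walk d0:-→d1:-→d2:-→d3:H0→d4:-→d5:-→d6:-→d7:-→d8:-→d9:-→d10:-→d11:-→d12:H2→d13:-→d14:-→d15:-→d16:-→d17:-→d18:-→d19:-→d20:-→d21:-→d22:-→d23:H3→d24:- -> H3
  + 176.228.170.128/28 (H3) depth=28
  + 0.0.0.0/0 (H0) depth=0

== LOOKUPS ==
["H3","H3","H2","H2","no-route","H2","H2","H3"]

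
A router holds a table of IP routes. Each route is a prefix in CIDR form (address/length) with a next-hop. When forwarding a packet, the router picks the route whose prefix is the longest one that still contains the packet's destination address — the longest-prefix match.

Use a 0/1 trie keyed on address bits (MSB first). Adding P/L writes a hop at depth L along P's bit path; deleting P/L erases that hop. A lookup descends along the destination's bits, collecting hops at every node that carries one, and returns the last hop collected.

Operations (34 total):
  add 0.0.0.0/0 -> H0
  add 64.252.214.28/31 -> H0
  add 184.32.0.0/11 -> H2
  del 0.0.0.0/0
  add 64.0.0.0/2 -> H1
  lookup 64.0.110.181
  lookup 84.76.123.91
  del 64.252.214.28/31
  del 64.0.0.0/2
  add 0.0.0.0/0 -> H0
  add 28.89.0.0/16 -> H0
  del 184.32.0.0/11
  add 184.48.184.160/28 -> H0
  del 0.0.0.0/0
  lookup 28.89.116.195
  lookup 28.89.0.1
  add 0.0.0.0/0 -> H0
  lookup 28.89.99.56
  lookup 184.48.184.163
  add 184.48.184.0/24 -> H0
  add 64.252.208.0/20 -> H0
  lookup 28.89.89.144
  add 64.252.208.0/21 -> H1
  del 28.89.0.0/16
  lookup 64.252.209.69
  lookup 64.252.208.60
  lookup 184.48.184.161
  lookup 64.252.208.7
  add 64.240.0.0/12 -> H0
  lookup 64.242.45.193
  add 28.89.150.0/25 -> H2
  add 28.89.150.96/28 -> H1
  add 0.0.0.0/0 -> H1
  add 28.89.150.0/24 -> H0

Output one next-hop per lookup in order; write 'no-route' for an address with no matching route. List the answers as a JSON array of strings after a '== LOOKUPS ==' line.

Trace:
  add 0.0.0.0/0 -> H0 at depth 0
  add 64.252.214.28/31 -> H0 at depth 31
  add 184.32.0.0/11 -> H2 at depth 11
  - 0.0.0.0/0 clear@0
  add 64.0.0.0/2 -> H1 at depth 2
  ? 64.0.110.181  path d0:-→d1:-→d2:H1→d3:-→d4:-→d5:-→d6:-→d7:-→d8:-  best=H1
  ? 84.76.123.91  path d0:-→d1:-→d2:H1→d3:-  best=H1
  - 64.252.214.28/31 clear@31
  - 64.0.0.0/2 clear@2
  add 0.0.0.0/0 -> H0 at depth 0
  add 28.89.0.0/16 -> H0 at depth 16
  - 184.32.0.0/11 clear@11
  add 184.48.184.160/28 -> H0 at depth 28
  - 0.0.0.0/0 clear@0
  ? 28.89.116.195  path d0:-→d1:-→d2:-→d3:-→d4:-→d5:-→d6:-→d7:-→d8:-→d9:-→d10:-→d11:-→d12:-→d13:-→d14:-→d15:-→d16:H0  best=H0
  ? 28.89.0.1  path d0:-→d1:-→d2:-→d3:-→d4:-→d5:-→d6:-→d7:-→d8:-→d9:-→d10:-→d11:-→d12:-→d13:-→d14:-→d15:-→d16:H0  best=H0
  add 0.0.0.0/0 -> H0 at depth 0
  ? 28.89.99.56  path d0:H0→d1:-→d2:-→d3:-→d4:-→d5:-→d6:-→d7:-→d8:-→d9:-→d10:-→d11:-→d12:-→d13:-→d14:-→d15:-→d16:H0  best=H0
  ? 184.48.184.163  path d0:H0→d1:-→d2:-→d3:-→d4:-→d5:-→d6:-→d7:-→d8:-→d9:-→d10:-→d11:-→d12:-→d13:-→d14:-→d15:-→d16:-→d17:-→d18:-→d19:-→d20:-→d21:-→d22:-→d23:-→d24:-→d25:-→d26:-→d27:-→d28:H0  best=H0
  add 184.48.184.0/24 -> H0 at depth 24
  add 64.252.208.0/20 -> H0 at depth 20
  ? 28.89.89.144  path d0:H0→d1:-→d2:-→d3:-→d4:-→d5:-→d6:-→d7:-→d8:-→d9:-→d10:-→d11:-→d12:-→d13:-→d14:-→d15:-→d16:H0  best=H0
  add 64.252.208.0/21 -> H1 at depth 21
  - 28.89.0.0/16 clear@16
  ? 64.252.209.69  path d0:H0→d1:-→d2:-→d3:-→d4:-→d5:-→d6:-→d7:-→d8:-→d9:-→d10:-→d11:-→d12:-→d13:-→d14:-→d15:-→d16:-→d17:-→d18:-→d19:-→d20:H0→d21:H1  best=H1
  ? 64.252.208.60  path d0:H0→d1:-→d2:-→d3:-→d4:-→d5:-→d6:-→d7:-→d8:-→d9:-→d10:-→d11:-→d12:-→d13:-→d14:-→d15:-→d16:-→d17:-→d18:-→d19:-→d20:H0→d21:H1  best=H1
  ? 184.48.184.161  path d0:H0→d1:-→d2:-→d3:-→d4:-→d5:-→d6:-→d7:-→d8:-→d9:-→d10:-→d11:-→d12:-→d13:-→d14:-→d15:-→d16:-→d17:-→d18:-→d19:-→d20:-→d21:-→d22:-→d23:-→d24:H0→d25:-→d26:-→d27:-→d28:H0  best=H0
  ? 64.252.208.7  path d0:H0→d1:-→d2:-→d3:-→d4:-→d5:-→d6:-→d7:-→d8:-→d9:-→d10:-→d11:-→d12:-→d13:-→d14:-→d15:-→d16:-→d17:-→d18:-→d19:-→d20:H0→d21:H1  best=H1
  add 64.240.0.0/12 -> H0 at depth 12
  ? 64.242.45.193  path d0:H0→d1:-→d2:-→d3:-→d4:-→d5:-→d6:-→d7:-→d8:-→d9:-→d10:-→d11:-→d12:H0  best=H0
  add 28.89.150.0/25 -> H2 at depth 25
  add 28.89.150.96/28 -> H1 at depth 28
  add 0.0.0.0/0 -> H1 at depth 0
  add 28.89.150.0/24 -> H0 at depth 24

== LOOKUPS ==
["H1","H1","H0","H0","H0","H0","H0","H1","H1","H0","H1","H0"]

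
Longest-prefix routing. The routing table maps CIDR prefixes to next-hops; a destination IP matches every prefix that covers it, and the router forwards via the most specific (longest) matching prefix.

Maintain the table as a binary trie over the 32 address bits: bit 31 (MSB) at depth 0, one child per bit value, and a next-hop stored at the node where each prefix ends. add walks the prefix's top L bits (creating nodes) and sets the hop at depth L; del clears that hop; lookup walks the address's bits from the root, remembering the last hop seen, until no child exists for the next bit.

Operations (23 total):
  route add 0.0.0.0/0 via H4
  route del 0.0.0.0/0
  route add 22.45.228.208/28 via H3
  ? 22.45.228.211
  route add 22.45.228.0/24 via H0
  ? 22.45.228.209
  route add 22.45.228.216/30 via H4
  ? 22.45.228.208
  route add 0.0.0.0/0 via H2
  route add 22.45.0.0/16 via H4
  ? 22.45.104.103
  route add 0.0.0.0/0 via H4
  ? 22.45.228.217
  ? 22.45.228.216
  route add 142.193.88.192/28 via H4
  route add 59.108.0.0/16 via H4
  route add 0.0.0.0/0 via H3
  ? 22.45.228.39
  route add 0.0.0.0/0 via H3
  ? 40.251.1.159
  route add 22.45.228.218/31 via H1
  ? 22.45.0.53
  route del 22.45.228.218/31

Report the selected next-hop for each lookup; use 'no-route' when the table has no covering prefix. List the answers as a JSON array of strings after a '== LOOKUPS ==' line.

Process each operation:
  + 0.0.0.0/0 (H4) depth=0
  del 0.0.0.0/0 (clear depth 0)
  + 22.45.228.208/28 (H3) depth=28
  Q 22.45.228.211: descend 0001011000101101111001001101 ; hops seen [H3] ; pick H3
  + 22.45.228.0/24 (H0) depth=24
  Q 22.45.228.209: descend 0001011000101101111001001101 ; hops seen [H0,H3] ; pick H3
  + 22.45.228.216/30 (H4) depth=30
  Q 22.45.228.208: descend 0001011000101101111001001101 ; hops seen [H0,H3] ; pick H3
  + 0.0.0.0/0 (H2) depth=0
  + 22.45.0.0/16 (H4) depth=16
  Q 22.45.104.103: descend 0001011000101101 ; hops seen [H2,H4] ; pick H4
  + 0.0.0.0/0 (H4) depth=0
  Q 22.45.228.217: descend 000101100010110111100100110110 ; hops seen [H4,H4,H0,H3,H4] ; pick H4
  Q 22.45.228.216: descend 000101100010110111100100110110 ; hops seen [H4,H4,H0,H3,H4] ; pick H4
  + 142.193.88.192/28 (H4) depth=28
  + 59.108.0.0/16 (H4) depth=16
  + 0.0.0.0/0 (H3) depth=0
  Q 22.45.228.39: descend 000101100010110111100100 ; hops seen [H3,H4,H0] ; pick H0
  + 0.0.0.0/0 (H3) depth=0
  Q 40.251.1.159: descend 001 ; hops seen [H3] ; pick H3
  + 22.45.228.218/31 (H1) depth=31
  Q 22.45.0.53: descend 0001011000101101 ; hops seen [H3,H4] ; pick H4
  del 22.45.228.218/31 (clear depth 31)

== LOOKUPS ==
["H3","H3","H3","H4","H4","H4","H0","H3","H4"]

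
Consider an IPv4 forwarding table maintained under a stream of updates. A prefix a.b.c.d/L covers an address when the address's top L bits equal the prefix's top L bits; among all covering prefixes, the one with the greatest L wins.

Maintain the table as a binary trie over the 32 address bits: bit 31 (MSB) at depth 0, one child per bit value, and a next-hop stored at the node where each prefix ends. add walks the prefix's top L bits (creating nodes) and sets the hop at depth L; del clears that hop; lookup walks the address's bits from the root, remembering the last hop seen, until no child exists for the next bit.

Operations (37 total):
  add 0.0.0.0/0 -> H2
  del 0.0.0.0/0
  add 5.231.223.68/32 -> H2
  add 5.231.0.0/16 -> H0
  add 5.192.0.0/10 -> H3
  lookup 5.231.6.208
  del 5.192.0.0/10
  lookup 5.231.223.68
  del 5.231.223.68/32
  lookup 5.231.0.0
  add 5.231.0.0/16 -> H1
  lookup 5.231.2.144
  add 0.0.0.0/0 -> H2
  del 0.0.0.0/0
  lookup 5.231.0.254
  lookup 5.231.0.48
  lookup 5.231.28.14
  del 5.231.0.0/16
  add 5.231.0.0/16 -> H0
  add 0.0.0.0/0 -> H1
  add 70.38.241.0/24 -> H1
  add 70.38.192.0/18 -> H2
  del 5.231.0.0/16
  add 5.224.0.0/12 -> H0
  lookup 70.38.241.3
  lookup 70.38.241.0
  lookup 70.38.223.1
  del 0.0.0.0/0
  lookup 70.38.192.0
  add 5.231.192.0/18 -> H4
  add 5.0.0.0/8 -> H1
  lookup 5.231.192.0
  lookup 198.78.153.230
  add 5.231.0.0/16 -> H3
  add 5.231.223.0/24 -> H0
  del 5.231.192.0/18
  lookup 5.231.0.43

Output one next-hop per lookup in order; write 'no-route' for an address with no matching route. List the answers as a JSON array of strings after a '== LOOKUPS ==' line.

Trace:
  add 0.0.0.0/0 -> H2 at depth 0
  del 0.0.0.0/0 (clear depth 0)
  add 5.231.223.68/32 -> H2 at depth 32
  add 5.231.0.0/16 -> H0 at depth 16
  add 5.192.0.0/10 -> H3 at depth 10
  lookup 5.231.6.208: bits 0000010111100111 walk d0:-→d1:-→d2:-→d3:-→d4:-→d5:-→d6:-→d7:-→d8:-→d9:-→d10:H3→d11:-→d12:-→d13:-→d14:-→d15:-→d16:H0 -> H0
  del 5.192.0.0/10 (clear depth 10)
  lookup 5.231.223.68: bits 00000101111001111101111101000100 walk d0:-→d1:-→d2:-→d3:-→d4:-→d5:-→d6:-→d7:-→d8:-→d9:-→d10:-→d11:-→d12:-→d13:-→d14:-→d15:-→d16:H0→d17:-→d18:-→d19:-→d20:-→d21:-→d22:-→d23:-→d24:-→d25:-→d26:-→d27:-→d28:-→d29:-→d30:-→d31:-→d32:H2 -> H2
  del 5.231.223.68/32 (clear depth 32)
  lookup 5.231.0.0: bits 0000010111100111 walk d0:-→d1:-→d2:-→d3:-→d4:-→d5:-→d6:-→d7:-→d8:-→d9:-→d10:-→d11:-→d12:-→d13:-→d14:-→d15:-→d16:H0 -> H0
  add 5.231.0.0/16 -> H1 at depth 16
  lookup 5.231.2.144: bits 0000010111100111 walk d0:-→d1:-→d2:-→d3:-→d4:-→d5:-→d6:-→d7:-→d8:-→d9:-→d10:-→d11:-→d12:-→d13:-→d14:-→d15:-→d16:H1 -> H1
  add 0.0.0.0/0 -> H2 at depth 0
  del 0.0.0.0/0 (clear depth 0)
  lookup 5.231.0.254: bits 0000010111100111 walk d0:-→d1:-→d2:-→d3:-→d4:-→d5:-→d6:-→d7:-→d8:-→d9:-→d10:-→d11:-→d12:-→d13:-→d14:-→d15:-→d16:H1 -> H1
  lookup 5.231.0.48: bits 0000010111100111 walk d0:-→d1:-→d2:-→d3:-→d4:-→d5:-→d6:-→d7:-→d8:-→d9:-→d10:-→d11:-→d12:-→d13:-→d14:-→d15:-→d16:H1 -> H1
  lookup 5.231.28.14: bits 0000010111100111 walk d0:-→d1:-→d2:-→d3:-→d4:-→d5:-→d6:-→d7:-→d8:-→d9:-→d10:-→d11:-→d12:-→d13:-→d14:-→d15:-→d16:H1 -> H1
  del 5.231.0.0/16 (clear depth 16)
  add 5.231.0.0/16 -> H0 at depth 16
  add 0.0.0.0/0 -> H1 at depth 0
  add 70.38.241.0/24 -> H1 at depth 24
  add 70.38.192.0/18 -> H2 at depth 18
  del 5.231.0.0/16 (clear depth 16)
  add 5.224.0.0/12 -> H0 at depth 12
  lookup 70.38.241.3: bits 010001100010011011110001 walk d0:H1→d1:-→d2:-→d3:-→d4:-→d5:-→d6:-→d7:-→d8:-→d9:-→d10:-→d11:-→d12:-→d13:-→d14:-→d15:-→d16:-→d17:-→d18:H2→d19:-→d20:-→d21:-→d22:-→d23:-→d24:H1 -> H1
  lookup 70.38.241.0: bits 010001100010011011110001 walk d0:H1→d1:-→d2:-→d3:-→d4:-→d5:-→d6:-→d7:-→d8:-→d9:-→d10:-→d11:-→d12:-→d13:-→d14:-→d15:-→d16:-→d17:-→d18:H2→d19:-→d20:-→d21:-→d22:-→d23:-→d24:H1 -> H1
  lookup 70.38.223.1: bits 010001100010011011 walk d0:H1→d1:-→d2:-→d3:-→d4:-→d5:-→d6:-→d7:-→d8:-→d9:-→d10:-→d11:-→d12:-→d13:-→d14:-→d15:-→d16:-→d17:-→d18:H2 -> H2
  del 0.0.0.0/0 (clear depth 0)
  lookup 70.38.192.0: bits 010001100010011011 walk d0:-→d1:-→d2:-→d3:-→d4:-→d5:-→d6:-→d7:-→d8:-→d9:-→d10:-→d11:-→d12:-→d13:-→d14:-→d15:-→d16:-→d17:-→d18:H2 -> H2
  add 5.231.192.0/18 -> H4 at depth 18
  add 5.0.0.0/8 -> H1 at depth 8
  lookup 5.231.192.0: bits 0000010111100111110 walk d0:-→d1:-→d2:-→d3:-→d4:-→d5:-→d6:-→d7:-→d8:H1→d9:-→d10:-→d11:-→d12:H0→d13:-→d14:-→d15:-→d16:-→d17:-→d18:H4→d19:- -> H4
  lookup 198.78.153.230: bits ε walk d0:- -> no-route
  add 5.231.0.0/16 -> H3 at depth 16
  add 5.231.223.0/24 -> H0 at depth 24
  del 5.231.192.0/18 (clear depth 18)
  lookup 5.231.0.43: bits 0000010111100111 walk d0:-→d1:-→d2:-→d3:-→d4:-→d5:-→d6:-→d7:-→d8:H1→d9:-→d10:-→d11:-→d12:H0→d13:-→d14:-→d15:-→d16:H3 -> H3

== LOOKUPS ==
["H0","H2","H0","H1","H1","H1","H1","H1","H1","H2","H2","H4","no-route","H3"]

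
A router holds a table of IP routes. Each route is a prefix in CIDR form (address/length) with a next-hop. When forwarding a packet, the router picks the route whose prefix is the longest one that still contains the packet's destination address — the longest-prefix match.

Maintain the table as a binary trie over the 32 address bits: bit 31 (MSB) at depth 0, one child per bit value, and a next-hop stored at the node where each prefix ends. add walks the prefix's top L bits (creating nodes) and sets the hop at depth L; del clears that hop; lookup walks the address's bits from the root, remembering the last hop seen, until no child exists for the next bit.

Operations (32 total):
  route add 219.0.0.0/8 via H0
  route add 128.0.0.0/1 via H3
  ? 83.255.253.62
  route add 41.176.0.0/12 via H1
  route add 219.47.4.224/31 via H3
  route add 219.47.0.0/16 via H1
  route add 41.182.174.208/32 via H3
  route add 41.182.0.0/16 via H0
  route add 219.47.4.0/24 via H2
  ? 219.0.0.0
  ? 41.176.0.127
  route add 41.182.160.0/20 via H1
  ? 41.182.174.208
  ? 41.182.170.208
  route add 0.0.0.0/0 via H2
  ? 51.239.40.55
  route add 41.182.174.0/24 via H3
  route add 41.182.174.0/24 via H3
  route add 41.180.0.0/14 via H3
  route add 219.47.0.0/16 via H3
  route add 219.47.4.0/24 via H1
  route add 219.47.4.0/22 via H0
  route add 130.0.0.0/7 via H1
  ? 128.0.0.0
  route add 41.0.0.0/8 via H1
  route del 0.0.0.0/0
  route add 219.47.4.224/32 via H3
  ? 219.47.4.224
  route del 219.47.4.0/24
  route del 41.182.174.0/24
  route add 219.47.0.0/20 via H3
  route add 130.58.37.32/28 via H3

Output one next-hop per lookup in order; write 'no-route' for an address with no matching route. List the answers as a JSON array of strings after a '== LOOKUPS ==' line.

Process each operation:
  add 219.0.0.0/8 -> H0 at depth 8
  add 128.0.0.0/1 -> H3 at depth 1
  Q 83.255.253.62: descend ε ; hops seen [∅] ; pick no-route
  add 41.176.0.0/12 -> H1 at depth 12
  add 219.47.4.224/31 -> H3 at depth 31
  add 219.47.0.0/16 -> H1 at depth 16
  add 41.182.174.208/32 -> H3 at depth 32
  add 41.182.0.0/16 -> H0 at depth 16
  add 219.47.4.0/24 -> H2 at depth 24
  Q 219.0.0.0: descend 1101101100 ; hops seen [H3,H0] ; pick H0
  Q 41.176.0.127: descend 0010100110110 ; hops seen [H1] ; pick H1
  add 41.182.160.0/20 -> H1 at depth 20
  Q 41.182.174.208: descend 00101001101101101010111011010000 ; hops seen [H1,H0,H1,H3] ; pick H3
  Q 41.182.170.208: descend 001010011011011010101 ; hops seen [H1,H0,H1] ; pick H1
  add 0.0.0.0/0 -> H2 at depth 0
  Q 51.239.40.55: descend 001 ; hops seen [H2] ; pick H2
  add 41.182.174.0/24 -> H3 at depth 24
  add 41.182.174.0/24 -> H3 at depth 24
  add 41.180.0.0/14 -> H3 at depth 14
  add 219.47.0.0/16 -> H3 at depth 16
  add 219.47.4.0/24 -> H1 at depth 24
  add 219.47.4.0/22 -> H0 at depth 22
  add 130.0.0.0/7 -> H1 at depth 7
  Q 128.0.0.0: descend 100000 ; hops seen [H2,H3] ; pick H3
  add 41.0.0.0/8 -> H1 at depth 8
  - 0.0.0.0/0 clear@0
  add 219.47.4.224/32 -> H3 at depth 32
  Q 219.47.4.224: descend 11011011001011110000010011100000 ; hops seen [H3,H0,H3,H0,H1,H3,H3] ; pick H3
  - 219.47.4.0/24 clear@24
  - 41.182.174.0/24 clear@24
  add 219.47.0.0/20 -> H3 at depth 20
  add 130.58.37.32/28 -> H3 at depth 28

== LOOKUPS ==
["no-route","H0","H1","H3","H1","H2","H3","H3"]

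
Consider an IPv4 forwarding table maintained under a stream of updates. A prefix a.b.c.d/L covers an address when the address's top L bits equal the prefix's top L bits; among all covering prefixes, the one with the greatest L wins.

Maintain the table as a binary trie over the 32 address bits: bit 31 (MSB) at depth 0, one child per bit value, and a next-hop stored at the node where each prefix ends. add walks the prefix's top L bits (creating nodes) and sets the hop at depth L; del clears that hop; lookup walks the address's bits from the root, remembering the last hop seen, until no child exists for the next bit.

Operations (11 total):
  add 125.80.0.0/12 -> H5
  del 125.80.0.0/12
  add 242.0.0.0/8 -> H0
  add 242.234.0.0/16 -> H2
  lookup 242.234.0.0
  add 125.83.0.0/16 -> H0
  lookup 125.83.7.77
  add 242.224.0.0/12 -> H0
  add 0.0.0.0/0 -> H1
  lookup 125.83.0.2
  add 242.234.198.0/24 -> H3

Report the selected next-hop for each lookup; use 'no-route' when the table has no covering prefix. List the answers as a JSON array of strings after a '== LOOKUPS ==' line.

Apply in order:
  + 125.80.0.0/12 (H5) depth=12
  del 125.80.0.0/12 (clear depth 12)
  + 242.0.0.0/8 (H0) depth=8
  + 242.234.0.0/16 (H2) depth=16
  Q 242.234.0.0: descend 1111001011101010 ; hops seen [H0,H2] ; pick H2
  + 125.83.0.0/16 (H0) depth=16
  Q 125.83.7.77: descend 0111110101010011 ; hops seen [H0] ; pick H0
  + 242.224.0.0/12 (H0) depth=12
  + 0.0.0.0/0 (H1) depth=0
  Q 125.83.0.2: descend 0111110101010011 ; hops seen [H1,H0] ; pick H0
  + 242.234.198.0/24 (H3) depth=24

== LOOKUPS ==
["H2","H0","H0"]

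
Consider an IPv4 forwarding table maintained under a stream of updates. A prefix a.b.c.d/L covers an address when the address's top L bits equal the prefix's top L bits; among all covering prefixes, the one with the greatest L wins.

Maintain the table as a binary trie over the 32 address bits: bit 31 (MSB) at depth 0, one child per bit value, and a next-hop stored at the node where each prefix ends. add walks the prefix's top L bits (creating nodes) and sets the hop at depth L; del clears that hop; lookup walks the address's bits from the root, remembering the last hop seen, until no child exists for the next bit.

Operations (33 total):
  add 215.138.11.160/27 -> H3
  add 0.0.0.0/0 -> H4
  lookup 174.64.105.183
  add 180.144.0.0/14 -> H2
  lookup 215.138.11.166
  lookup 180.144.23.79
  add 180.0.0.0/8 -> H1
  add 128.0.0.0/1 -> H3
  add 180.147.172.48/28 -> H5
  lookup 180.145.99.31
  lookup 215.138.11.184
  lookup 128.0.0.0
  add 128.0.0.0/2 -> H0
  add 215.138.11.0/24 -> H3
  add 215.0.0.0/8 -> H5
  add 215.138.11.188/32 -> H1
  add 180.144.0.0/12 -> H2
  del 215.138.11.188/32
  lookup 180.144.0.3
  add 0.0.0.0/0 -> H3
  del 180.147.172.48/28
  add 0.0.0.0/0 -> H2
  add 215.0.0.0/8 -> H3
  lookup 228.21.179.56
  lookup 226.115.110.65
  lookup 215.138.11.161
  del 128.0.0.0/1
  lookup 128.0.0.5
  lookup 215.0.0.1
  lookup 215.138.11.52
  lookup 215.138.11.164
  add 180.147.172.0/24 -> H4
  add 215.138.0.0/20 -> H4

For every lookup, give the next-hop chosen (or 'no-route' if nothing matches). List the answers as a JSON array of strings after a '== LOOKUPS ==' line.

Process each operation:
  + 215.138.11.160/27 (H3) depth=27
  + 0.0.0.0/0 (H4) depth=0
  ? 174.64.105.183  path d0:H4→d1:-  best=H4
  + 180.144.0.0/14 (H2) depth=14
  ? 215.138.11.166  path d0:H4→d1:-→d2:-→d3:-→d4:-→d5:-→d6:-→d7:-→d8:-→d9:-→d10:-→d11:-→d12:-→d13:-→d14:-→d15:-→d16:-→d17:-→d18:-→d19:-→d20:-→d21:-→d22:-→d23:-→d24:-→d25:-→d26:-→d27:H3  best=H3
  ? 180.144.23.79  path d0:H4→d1:-→d2:-→d3:-→d4:-→d5:-→d6:-→d7:-→d8:-→d9:-→d10:-→d11:-→d12:-→d13:-→d14:H2  best=H2
  + 180.0.0.0/8 (H1) depth=8
  + 128.0.0.0/1 (H3) depth=1
  + 180.147.172.48/28 (H5) depth=28
  ? 180.145.99.31  path d0:H4→d1:H3→d2:-→d3:-→d4:-→d5:-→d6:-→d7:-→d8:H1→d9:-→d10:-→d11:-→d12:-→d13:-→d14:H2  best=H2
  ? 215.138.11.184  path d0:H4→d1:H3→d2:-→d3:-→d4:-→d5:-→d6:-→d7:-→d8:-→d9:-→d10:-→d11:-→d12:-→d13:-→d14:-→d15:-→d16:-→d17:-→d18:-→d19:-→d20:-→d21:-→d22:-→d23:-→d24:-→d25:-→d26:-→d27:H3  best=H3
  ? 128.0.0.0  path d0:H4→d1:H3→d2:-  best=H3
  + 128.0.0.0/2 (H0) depth=2
  + 215.138.11.0/24 (H3) depth=24
  + 215.0.0.0/8 (H5) depth=8
  + 215.138.11.188/32 (H1) depth=32
  + 180.144.0.0/12 (H2) depth=12
  - 215.138.11.188/32 clear@32
  ? 180.144.0.3  path d0:H4→d1:H3→d2:H0→d3:-→d4:-→d5:-→d6:-→d7:-→d8:H1→d9:-→d10:-→d11:-→d12:H2→d13:-→d14:H2  best=H2
  + 0.0.0.0/0 (H3) depth=0
  - 180.147.172.48/28 clear@28
  + 0.0.0.0/0 (H2) depth=0
  + 215.0.0.0/8 (H3) depth=8
  ? 228.21.179.56  path d0:H2→d1:H3→d2:-  best=H3
  ? 226.115.110.65  path d0:H2→d1:H3→d2:-  best=H3
  ? 215.138.11.161  path d0:H2→d1:H3→d2:-→d3:-→d4:-→d5:-→d6:-→d7:-→d8:H3→d9:-→d10:-→d11:-→d12:-→d13:-→d14:-→d15:-→d16:-→d17:-→d18:-→d19:-→d20:-→d21:-→d22:-→d23:-→d24:H3→d25:-→d26:-→d27:H3  best=H3
  - 128.0.0.0/1 clear@1
  ? 128.0.0.5  path d0:H2→d1:-→d2:H0  best=H0
  ? 215.0.0.1  path d0:H2→d1:-→d2:-→d3:-→d4:-→d5:-→d6:-→d7:-→d8:H3  best=H3
  ? 215.138.11.52  path d0:H2→d1:-→d2:-→d3:-→d4:-→d5:-→d6:-→d7:-→d8:H3→d9:-→d10:-→d11:-→d12:-→d13:-→d14:-→d15:-→d16:-→d17:-→d18:-→d19:-→d20:-→d21:-→d22:-→d23:-→d24:H3  best=H3
  ? 215.138.11.164  path d0:H2→d1:-→d2:-→d3:-→d4:-→d5:-→d6:-→d7:-→d8:H3→d9:-→d10:-→d11:-→d12:-→d13:-→d14:-→d15:-→d16:-→d17:-→d18:-→d19:-→d20:-→d21:-→d22:-→d23:-→d24:H3→d25:-→d26:-→d27:H3  best=H3
  + 180.147.172.0/24 (H4) depth=24
  + 215.138.0.0/20 (H4) depth=20

== LOOKUPS ==
["H4","H3","H2","H2","H3","H3","H2","H3","H3","H3","H0","H3","H3","H3"]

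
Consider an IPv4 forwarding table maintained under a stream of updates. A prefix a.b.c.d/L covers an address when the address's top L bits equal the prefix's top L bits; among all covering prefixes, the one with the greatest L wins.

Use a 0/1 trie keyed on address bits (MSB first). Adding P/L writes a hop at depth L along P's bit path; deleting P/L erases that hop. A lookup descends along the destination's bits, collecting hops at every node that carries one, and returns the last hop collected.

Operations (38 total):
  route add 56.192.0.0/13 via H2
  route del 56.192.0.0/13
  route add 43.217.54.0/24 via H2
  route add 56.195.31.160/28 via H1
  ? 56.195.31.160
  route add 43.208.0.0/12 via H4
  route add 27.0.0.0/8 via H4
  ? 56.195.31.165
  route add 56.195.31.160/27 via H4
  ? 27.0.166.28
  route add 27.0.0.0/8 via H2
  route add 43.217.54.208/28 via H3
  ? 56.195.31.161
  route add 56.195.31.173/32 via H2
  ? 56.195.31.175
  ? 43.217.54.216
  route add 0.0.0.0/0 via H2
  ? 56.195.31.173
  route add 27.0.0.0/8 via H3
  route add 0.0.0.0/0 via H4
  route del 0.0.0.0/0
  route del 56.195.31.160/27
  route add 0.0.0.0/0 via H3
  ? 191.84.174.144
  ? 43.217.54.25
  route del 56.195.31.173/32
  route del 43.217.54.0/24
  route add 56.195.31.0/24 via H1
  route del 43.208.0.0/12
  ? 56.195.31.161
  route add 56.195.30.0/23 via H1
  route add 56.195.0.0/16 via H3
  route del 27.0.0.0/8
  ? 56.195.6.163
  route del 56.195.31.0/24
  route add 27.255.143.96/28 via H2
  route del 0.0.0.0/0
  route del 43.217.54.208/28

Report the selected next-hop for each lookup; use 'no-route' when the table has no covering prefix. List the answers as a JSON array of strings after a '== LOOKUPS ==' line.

Apply in order:
  + 56.192.0.0/13 (H2) depth=13
  - 56.192.0.0/13 clear@13
  + 43.217.54.0/24 (H2) depth=24
  + 56.195.31.160/28 (H1) depth=28
  ? 56.195.31.160  path d0:-→d1:-→d2:-→d3:-→d4:-→d5:-→d6:-→d7:-→d8:-→d9:-→d10:-→d11:-→d12:-→d13:-→d14:-→d15:-→d16:-→d17:-→d18:-→d19:-→d20:-→d21:-→d22:-→d23:-→d24:-→d25:-→d26:-→d27:-→d28:H1  best=H1
  + 43.208.0.0/12 (H4) depth=12
  + 27.0.0.0/8 (H4) depth=8
  ? 56.195.31.165  path d0:-→d1:-→d2:-→d3:-→d4:-→d5:-→d6:-→d7:-→d8:-→d9:-→d10:-→d11:-→d12:-→d13:-→d14:-→d15:-→d16:-→d17:-→d18:-→d19:-→d20:-→d21:-→d22:-→d23:-→d24:-→d25:-→d26:-→d27:-→d28:H1  best=H1
  + 56.195.31.160/27 (H4) depth=27
  ? 27.0.166.28  path d0:-→d1:-→d2:-→d3:-→d4:-→d5:-→d6:-→d7:-→d8:H4  best=H4
  + 27.0.0.0/8 (H2) depth=8
  + 43.217.54.208/28 (H3) depth=28
  ? 56.195.31.161  path d0:-→d1:-→d2:-→d3:-→d4:-→d5:-→d6:-→d7:-→d8:-→d9:-→d10:-→d11:-→d12:-→d13:-→d14:-→d15:-→d16:-→d17:-→d18:-→d19:-→d20:-→d21:-→d22:-→d23:-→d24:-→d25:-→d26:-→d27:H4→d28:H1  best=H1
  + 56.195.31.173/32 (H2) depth=32
  ? 56.195.31.175  path d0:-→d1:-→d2:-→d3:-→d4:-→d5:-→d6:-→d7:-→d8:-→d9:-→d10:-→d11:-→d12:-→d13:-→d14:-→d15:-→d16:-→d17:-→d18:-→d19:-→d20:-→d21:-→d22:-→d23:-→d24:-→d25:-→d26:-→d27:H4→d28:H1→d29:-→d30:-  best=H1
  ? 43.217.54.216  path d0:-→d1:-→d2:-→d3:-→d4:-→d5:-→d6:-→d7:-→d8:-→d9:-→d10:-→d11:-→d12:H4→d13:-→d14:-→d15:-→d16:-→d17:-→d18:-→d19:-→d20:-→d21:-→d22:-→d23:-→d24:H2→d25:-→d26:-→d27:-→d28:H3  best=H3
  + 0.0.0.0/0 (H2) depth=0
  ? 56.195.31.173  path d0:H2→d1:-→d2:-→d3:-→d4:-→d5:-→d6:-→d7:-→d8:-→d9:-→d10:-→d11:-→d12:-→d13:-→d14:-→d15:-→d16:-→d17:-→d18:-→d19:-→d20:-→d21:-→d22:-→d23:-→d24:-→d25:-→d26:-→d27:H4→d28:H1→d29:-→d30:-→d31:-→d32:H2  best=H2
  + 27.0.0.0/8 (H3) depth=8
  + 0.0.0.0/0 (H4) depth=0
  - 0.0.0.0/0 clear@0
  - 56.195.31.160/27 clear@27
  + 0.0.0.0/0 (H3) depth=0
  ? 191.84.174.144  path d0:H3  best=H3
  ? 43.217.54.25  path d0:H3→d1:-→d2:-→d3:-→d4:-→d5:-→d6:-→d7:-→d8:-→d9:-→d10:-→d11:-→d12:H4→d13:-→d14:-→d15:-→d16:-→d17:-→d18:-→d19:-→d20:-→d21:-→d22:-→d23:-→d24:H2  best=H2
  - 56.195.31.173/32 clear@32
  - 43.217.54.0/24 clear@24
  + 56.195.31.0/24 (H1) depth=24
  - 43.208.0.0/12 clear@12
  ? 56.195.31.161  path d0:H3→d1:-→d2:-→d3:-→d4:-→d5:-→d6:-→d7:-→d8:-→d9:-→d10:-→d11:-→d12:-→d13:-→d14:-→d15:-→d16:-→d17:-→d18:-→d19:-→d20:-→d21:-→d22:-→d23:-→d24:H1→d25:-→d26:-→d27:-→d28:H1  best=H1
  + 56.195.30.0/23 (H1) depth=23
  + 56.195.0.0/16 (H3) depth=16
  - 27.0.0.0/8 clear@8
  ? 56.195.6.163  path d0:H3→d1:-→d2:-→d3:-→d4:-→d5:-→d6:-→d7:-→d8:-→d9:-→d10:-→d11:-→d12:-→d13:-→d14:-→d15:-→d16:H3→d17:-→d18:-→d19:-  best=H3
  - 56.195.31.0/24 clear@24
  + 27.255.143.96/28 (H2) depth=28
  - 0.0.0.0/0 clear@0
  - 43.217.54.208/28 clear@28

== LOOKUPS ==
["H1","H1","H4","H1","H1","H3","H2","H3","H2","H1","H3"]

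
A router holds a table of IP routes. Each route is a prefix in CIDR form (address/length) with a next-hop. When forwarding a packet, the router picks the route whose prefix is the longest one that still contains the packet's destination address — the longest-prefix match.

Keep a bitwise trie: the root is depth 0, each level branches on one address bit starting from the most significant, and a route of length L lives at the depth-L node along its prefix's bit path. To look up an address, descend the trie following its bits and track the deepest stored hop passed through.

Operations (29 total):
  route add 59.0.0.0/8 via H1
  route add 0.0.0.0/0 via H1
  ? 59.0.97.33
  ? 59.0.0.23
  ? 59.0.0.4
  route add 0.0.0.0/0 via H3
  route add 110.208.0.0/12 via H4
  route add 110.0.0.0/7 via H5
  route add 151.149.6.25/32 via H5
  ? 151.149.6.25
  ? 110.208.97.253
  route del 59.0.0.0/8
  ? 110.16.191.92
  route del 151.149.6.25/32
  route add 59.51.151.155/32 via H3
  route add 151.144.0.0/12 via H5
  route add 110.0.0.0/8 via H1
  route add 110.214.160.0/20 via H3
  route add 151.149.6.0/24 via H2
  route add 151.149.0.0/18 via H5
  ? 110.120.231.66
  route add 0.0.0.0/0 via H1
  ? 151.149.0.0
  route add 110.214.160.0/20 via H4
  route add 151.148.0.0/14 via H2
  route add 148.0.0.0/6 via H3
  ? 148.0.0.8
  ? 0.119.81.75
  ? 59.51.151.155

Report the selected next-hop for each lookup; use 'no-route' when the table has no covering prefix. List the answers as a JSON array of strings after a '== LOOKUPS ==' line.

Trace:
  add 59.0.0.0/8 -> H1 at depth 8
  add 0.0.0.0/0 -> H1 at depth 0
  Q 59.0.97.33: descend 00111011 ; hops seen [H1,H1] ; pick H1
  Q 59.0.0.23: descend 00111011 ; hops seen [H1,H1] ; pick H1
  Q 59.0.0.4: descend 00111011 ; hops seen [H1,H1] ; pick H1
  add 0.0.0.0/0 -> H3 at depth 0
  add 110.208.0.0/12 -> H4 at depth 12
  add 110.0.0.0/7 -> H5 at depth 7
  add 151.149.6.25/32 -> H5 at depth 32
  Q 151.149.6.25: descend 10010111100101010000011000011001 ; hops seen [H3,H5] ; pick H5
  Q 110.208.97.253: descend 011011101101 ; hops seen [H3,H5,H4] ; pick H4
  del 59.0.0.0/8 (clear depth 8)
  Q 110.16.191.92: descend 01101110 ; hops seen [H3,H5] ; pick H5
  del 151.149.6.25/32 (clear depth 32)
  add 59.51.151.155/32 -> H3 at depth 32
  add 151.144.0.0/12 -> H5 at depth 12
  add 110.0.0.0/8 -> H1 at depth 8
  add 110.214.160.0/20 -> H3 at depth 20
  add 151.149.6.0/24 -> H2 at depth 24
  add 151.149.0.0/18 -> H5 at depth 18
  Q 110.120.231.66: descend 01101110 ; hops seen [H3,H5,H1] ; pick H1
  add 0.0.0.0/0 -> H1 at depth 0
  Q 151.149.0.0: descend 100101111001010100000 ; hops seen [H1,H5,H5] ; pick H5
  add 110.214.160.0/20 -> H4 at depth 20
  add 151.148.0.0/14 -> H2 at depth 14
  add 148.0.0.0/6 -> H3 at depth 6
  Q 148.0.0.8: descend 100101 ; hops seen [H1,H3] ; pick H3
  Q 0.119.81.75: descend 00 ; hops seen [H1] ; pick H1
  Q 59.51.151.155: descend 00111011001100111001011110011011 ; hops seen [H1,H3] ; pick H3

== LOOKUPS ==
["H1","H1","H1","H5","H4","H5","H1","H5","H3","H1","H3"]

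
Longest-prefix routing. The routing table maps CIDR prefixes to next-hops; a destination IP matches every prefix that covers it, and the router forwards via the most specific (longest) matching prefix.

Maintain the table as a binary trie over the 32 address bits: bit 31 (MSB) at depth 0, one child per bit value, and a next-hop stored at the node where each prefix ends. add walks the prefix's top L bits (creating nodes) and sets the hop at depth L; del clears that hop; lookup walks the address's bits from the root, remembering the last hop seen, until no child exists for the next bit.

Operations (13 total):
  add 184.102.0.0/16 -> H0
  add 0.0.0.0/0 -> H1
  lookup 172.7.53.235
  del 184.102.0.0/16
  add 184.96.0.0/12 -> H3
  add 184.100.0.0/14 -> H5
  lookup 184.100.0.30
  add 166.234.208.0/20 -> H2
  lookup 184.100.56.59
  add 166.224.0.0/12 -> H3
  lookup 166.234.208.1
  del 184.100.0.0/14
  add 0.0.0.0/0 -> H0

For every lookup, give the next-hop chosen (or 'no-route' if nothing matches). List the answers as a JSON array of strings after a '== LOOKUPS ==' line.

Apply in order:
  + 184.102.0.0/16 (H0) depth=16
  + 0.0.0.0/0 (H1) depth=0
  ? 172.7.53.235  path d0:H1→d1:-→d2:-→d3:-  best=H1
  - 184.102.0.0/16 clear@16
  + 184.96.0.0/12 (H3) depth=12
  + 184.100.0.0/14 (H5) depth=14
  ? 184.100.0.30  path d0:H1→d1:-→d2:-→d3:-→d4:-→d5:-→d6:-→d7:-→d8:-→d9:-→d10:-→d11:-→d12:H3→d13:-→d14:H5  best=H5
  + 166.234.208.0/20 (H2) depth=20
  ? 184.100.56.59  path d0:H1→d1:-→d2:-→d3:-→d4:-→d5:-→d6:-→d7:-→d8:-→d9:-→d10:-→d11:-→d12:H3→d13:-→d14:H5  best=H5
  + 166.224.0.0/12 (H3) depth=12
  ? 166.234.208.1  path d0:H1→d1:-→d2:-→d3:-→d4:-→d5:-→d6:-→d7:-→d8:-→d9:-→d10:-→d11:-→d12:H3→d13:-→d14:-→d15:-→d16:-→d17:-→d18:-→d19:-→d20:H2  best=H2
  - 184.100.0.0/14 clear@14
  + 0.0.0.0/0 (H0) depth=0

== LOOKUPS ==
["H1","H5","H5","H2"]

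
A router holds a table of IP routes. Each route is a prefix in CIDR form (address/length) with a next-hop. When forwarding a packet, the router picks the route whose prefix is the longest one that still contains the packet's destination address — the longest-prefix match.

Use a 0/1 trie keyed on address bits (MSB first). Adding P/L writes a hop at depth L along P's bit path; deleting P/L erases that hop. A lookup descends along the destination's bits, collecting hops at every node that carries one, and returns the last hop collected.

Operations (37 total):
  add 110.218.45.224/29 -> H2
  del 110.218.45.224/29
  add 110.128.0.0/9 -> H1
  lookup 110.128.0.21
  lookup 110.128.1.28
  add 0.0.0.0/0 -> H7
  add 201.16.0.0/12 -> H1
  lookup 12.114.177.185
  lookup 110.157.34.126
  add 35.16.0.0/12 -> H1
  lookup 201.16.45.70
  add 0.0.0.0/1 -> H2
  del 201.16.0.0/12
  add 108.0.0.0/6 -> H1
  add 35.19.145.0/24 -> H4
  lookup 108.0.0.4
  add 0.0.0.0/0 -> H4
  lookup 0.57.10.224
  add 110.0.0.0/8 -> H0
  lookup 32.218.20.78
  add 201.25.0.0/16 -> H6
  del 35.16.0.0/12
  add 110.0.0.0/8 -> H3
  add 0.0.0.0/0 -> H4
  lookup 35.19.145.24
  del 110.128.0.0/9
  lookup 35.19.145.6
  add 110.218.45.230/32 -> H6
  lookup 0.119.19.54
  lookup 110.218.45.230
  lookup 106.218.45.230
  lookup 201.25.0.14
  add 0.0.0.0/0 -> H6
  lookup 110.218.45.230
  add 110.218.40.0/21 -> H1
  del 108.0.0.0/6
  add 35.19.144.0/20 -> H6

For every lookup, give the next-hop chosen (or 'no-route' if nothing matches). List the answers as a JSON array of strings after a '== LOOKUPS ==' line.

Apply in order:
  + 110.218.45.224/29 (H2) depth=29
  del 110.218.45.224/29 (clear depth 29)
  + 110.128.0.0/9 (H1) depth=9
  ? 110.128.0.21  path d0:-→d1:-→d2:-→d3:-→d4:-→d5:-→d6:-→d7:-→d8:-→d9:H1  best=H1
  ? 110.128.1.28  path d0:-→d1:-→d2:-→d3:-→d4:-→d5:-→d6:-→d7:-→d8:-→d9:H1  best=H1
  + 0.0.0.0/0 (H7) depth=0
  + 201.16.0.0/12 (H1) depth=12
  ? 12.114.177.185  path d0:H7→d1:-  best=H7
  ? 110.157.34.126  path d0:H7→d1:-→d2:-→d3:-→d4:-→d5:-→d6:-→d7:-→d8:-→d9:H1  best=H1
  + 35.16.0.0/12 (H1) depth=12
  ? 201.16.45.70  path d0:H7→d1:-→d2:-→d3:-→d4:-→d5:-→d6:-→d7:-→d8:-→d9:-→d10:-→d11:-→d12:H1  best=H1
  + 0.0.0.0/1 (H2) depth=1
  del 201.16.0.0/12 (clear depth 12)
  + 108.0.0.0/6 (H1) depth=6
  + 35.19.145.0/24 (H4) depth=24
  ? 108.0.0.4  path d0:H7→d1:H2→d2:-→d3:-→d4:-→d5:-→d6:H1  best=H1
  + 0.0.0.0/0 (H4) depth=0
  ? 0.57.10.224  path d0:H4→d1:H2→d2:-  best=H2
  + 110.0.0.0/8 (H0) depth=8
  ? 32.218.20.78  path d0:H4→d1:H2→d2:-→d3:-→d4:-→d5:-→d6:-  best=H2
  + 201.25.0.0/16 (H6) depth=16
  del 35.16.0.0/12 (clear depth 12)
  + 110.0.0.0/8 (H3) depth=8
  + 0.0.0.0/0 (H4) depth=0
  ? 35.19.145.24  path d0:H4→d1:H2→d2:-→d3:-→d4:-→d5:-→d6:-→d7:-→d8:-→d9:-→d10:-→d11:-→d12:-→d13:-→d14:-→d15:-→d16:-→d17:-→d18:-→d19:-→d20:-→d21:-→d22:-→d23:-→d24:H4  best=H4
  del 110.128.0.0/9 (clear depth 9)
  ? 35.19.145.6  path d0:H4→d1:H2→d2:-→d3:-→d4:-→d5:-→d6:-→d7:-→d8:-→d9:-→d10:-→d11:-→d12:-→d13:-→d14:-→d15:-→d16:-→d17:-→d18:-→d19:-→d20:-→d21:-→d22:-→d23:-→d24:H4  best=H4
  + 110.218.45.230/32 (H6) depth=32
  ? 0.119.19.54  path d0:H4→d1:H2→d2:-  best=H2
  ? 110.218.45.230  path d0:H4→d1:H2→d2:-→d3:-→d4:-→d5:-→d6:H1→d7:-→d8:H3→d9:-→d10:-→d11:-→d12:-→d13:-→d14:-→d15:-→d16:-→d17:-→d18:-→d19:-→d20:-→d21:-→d22:-→d23:-→d24:-→d25:-→d26:-→d27:-→d28:-→d29:-→d30:-→d31:-→d32:H6  best=H6
  ? 106.218.45.230  path d0:H4→d1:H2→d2:-→d3:-→d4:-→d5:-  best=H2
  ? 201.25.0.14  path d0:H4→d1:-→d2:-→d3:-→d4:-→d5:-→d6:-→d7:-→d8:-→d9:-→d10:-→d11:-→d12:-→d13:-→d14:-→d15:-→d16:H6  best=H6
  + 0.0.0.0/0 (H6) depth=0
  ? 110.218.45.230  path d0:H6→d1:H2→d2:-→d3:-→d4:-→d5:-→d6:H1→d7:-→d8:H3→d9:-→d10:-→d11:-→d12:-→d13:-→d14:-→d15:-→d16:-→d17:-→d18:-→d19:-→d20:-→d21:-→d22:-→d23:-→d24:-→d25:-→d26:-→d27:-→d28:-→d29:-→d30:-→d31:-→d32:H6  best=H6
  + 110.218.40.0/21 (H1) depth=21
  del 108.0.0.0/6 (clear depth 6)
  + 35.19.144.0/20 (H6) depth=20

== LOOKUPS ==
["H1","H1","H7","H1","H1","H1","H2","H2","H4","H4","H2","H6","H2","H6","H6"]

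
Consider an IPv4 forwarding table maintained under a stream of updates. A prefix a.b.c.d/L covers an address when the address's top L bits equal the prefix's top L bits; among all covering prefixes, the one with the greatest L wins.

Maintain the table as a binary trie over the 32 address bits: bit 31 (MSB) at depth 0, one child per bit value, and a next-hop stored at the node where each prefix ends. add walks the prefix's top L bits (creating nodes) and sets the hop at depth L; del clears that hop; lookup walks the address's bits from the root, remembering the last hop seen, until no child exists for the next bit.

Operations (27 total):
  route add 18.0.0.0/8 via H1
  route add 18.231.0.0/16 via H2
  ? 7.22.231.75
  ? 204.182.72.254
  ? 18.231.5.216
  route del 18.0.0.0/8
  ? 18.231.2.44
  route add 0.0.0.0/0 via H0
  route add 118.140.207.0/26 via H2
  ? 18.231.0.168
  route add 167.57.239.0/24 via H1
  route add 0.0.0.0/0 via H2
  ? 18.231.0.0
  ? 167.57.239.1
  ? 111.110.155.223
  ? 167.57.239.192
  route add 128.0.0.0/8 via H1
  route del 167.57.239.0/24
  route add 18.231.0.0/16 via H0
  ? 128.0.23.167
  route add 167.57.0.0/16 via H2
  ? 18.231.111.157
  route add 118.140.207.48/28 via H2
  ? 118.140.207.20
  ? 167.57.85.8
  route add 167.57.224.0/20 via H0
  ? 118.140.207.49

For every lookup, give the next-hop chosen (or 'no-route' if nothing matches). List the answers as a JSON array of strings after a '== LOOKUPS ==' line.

Apply in order:
  add 18.0.0.0/8 -> H1 at depth 8
  add 18.231.0.0/16 -> H2 at depth 16
  lookup 7.22.231.75: bits 000 walk d0:-→d1:-→d2:-→d3:- -> no-route
  lookup 204.182.72.254: bits ε walk d0:- -> no-route
  lookup 18.231.5.216: bits 0001001011100111 walk d0:-→d1:-→d2:-→d3:-→d4:-→d5:-→d6:-→d7:-→d8:H1→d9:-→d10:-→d11:-→d12:-→d13:-→d14:-→d15:-→d16:H2 -> H2
  - 18.0.0.0/8 clear@8
  lookup 18.231.2.44: bits 0001001011100111 walk d0:-→d1:-→d2:-→d3:-→d4:-→d5:-→d6:-→d7:-→d8:-→d9:-→d10:-→d11:-→d12:-→d13:-→d14:-→d15:-→d16:H2 -> H2
  add 0.0.0.0/0 -> H0 at depth 0
  add 118.140.207.0/26 -> H2 at depth 26
  lookup 18.231.0.168: bits 0001001011100111 walk d0:H0→d1:-→d2:-→d3:-→d4:-→d5:-→d6:-→d7:-→d8:-→d9:-→d10:-→d11:-→d12:-→d13:-→d14:-→d15:-→d16:H2 -> H2
  add 167.57.239.0/24 -> H1 at depth 24
  add 0.0.0.0/0 -> H2 at depth 0
  lookup 18.231.0.0: bits 0001001011100111 walk d0:H2→d1:-→d2:-→d3:-→d4:-→d5:-→d6:-→d7:-→d8:-→d9:-→d10:-→d11:-→d12:-→d13:-→d14:-→d15:-→d16:H2 -> H2
  lookup 167.57.239.1: bits 101001110011100111101111 walk d0:H2→d1:-→d2:-→d3:-→d4:-→d5:-→d6:-→d7:-→d8:-→d9:-→d10:-→d11:-→d12:-→d13:-→d14:-→d15:-→d16:-→d17:-→d18:-→d19:-→d20:-→d21:-→d22:-→d23:-→d24:H1 -> H1
  lookup 111.110.155.223: bits 011 walk d0:H2→d1:-→d2:-→d3:- -> H2
  lookup 167.57.239.192: bits 101001110011100111101111 walk d0:H2→d1:-→d2:-→d3:-→d4:-→d5:-→d6:-→d7:-→d8:-→d9:-→d10:-→d11:-→d12:-→d13:-→d14:-→d15:-→d16:-→d17:-→d18:-→d19:-→d20:-→d21:-→d22:-→d23:-→d24:H1 -> H1
  add 128.0.0.0/8 -> H1 at depth 8
  - 167.57.239.0/24 clear@24
  add 18.231.0.0/16 -> H0 at depth 16
  lookup 128.0.23.167: bits 10000000 walk d0:H2→d1:-→d2:-→d3:-→d4:-→d5:-→d6:-→d7:-→d8:H1 -> H1
  add 167.57.0.0/16 -> H2 at depth 16
  lookup 18.231.111.157: bits 0001001011100111 walk d0:H2→d1:-→d2:-→d3:-→d4:-→d5:-→d6:-→d7:-→d8:-→d9:-→d10:-→d11:-→d12:-→d13:-→d14:-→d15:-→d16:H0 -> H0
  add 118.140.207.48/28 -> H2 at depth 28
  lookup 118.140.207.20: bits 01110110100011001100111100 walk d0:H2→d1:-→d2:-→d3:-→d4:-→d5:-→d6:-→d7:-→d8:-→d9:-→d10:-→d11:-→d12:-→d13:-→d14:-→d15:-→d16:-→d17:-→d18:-→d19:-→d20:-→d21:-→d22:-→d23:-→d24:-→d25:-→d26:H2 -> H2
  lookup 167.57.85.8: bits 1010011100111001 walk d0:H2→d1:-→d2:-→d3:-→d4:-→d5:-→d6:-→d7:-→d8:-→d9:-→d10:-→d11:-→d12:-→d13:-→d14:-→d15:-→d16:H2 -> H2
  add 167.57.224.0/20 -> H0 at depth 20
  lookup 118.140.207.49: bits 0111011010001100110011110011 walk d0:H2→d1:-→d2:-→d3:-→d4:-→d5:-→d6:-→d7:-→d8:-→d9:-→d10:-→d11:-→d12:-→d13:-→d14:-→d15:-→d16:-→d17:-→d18:-→d19:-→d20:-→d21:-→d22:-→d23:-→d24:-→d25:-→d26:H2→d27:-→d28:H2 -> H2

== LOOKUPS ==
["no-route","no-route","H2","H2","H2","H2","H1","H2","H1","H1","H0","H2","H2","H2"]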